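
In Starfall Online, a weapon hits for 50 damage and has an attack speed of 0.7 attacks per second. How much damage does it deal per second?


DPS = damage * attack_speed
= 50 * 0.7
= 35.0

35.0 DPS


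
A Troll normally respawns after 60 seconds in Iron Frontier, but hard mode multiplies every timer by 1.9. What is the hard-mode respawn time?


Respawn time = base * multiplier
= 60 * 1.9
= 114.0 seconds

114.0 seconds


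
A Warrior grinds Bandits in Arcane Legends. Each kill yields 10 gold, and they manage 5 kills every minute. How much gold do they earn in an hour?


Gold per minute = 10 * 5 = 50
Gold per hour = 50 * 60 = 3000

3000 gold/hour


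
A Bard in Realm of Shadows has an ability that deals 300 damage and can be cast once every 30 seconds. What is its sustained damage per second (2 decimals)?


DPS = damage / cooldown
= 300 / 30
= 10.00

10.00 DPS


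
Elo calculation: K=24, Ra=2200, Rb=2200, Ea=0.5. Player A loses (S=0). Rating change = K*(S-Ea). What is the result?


Elo update: delta = K * (S - Ea), where S = 0 (loses)
S - Ea = 0 - 0.5 = -0.5
Rating change = 24 * -0.5
= -12.00

-12.00 rating points


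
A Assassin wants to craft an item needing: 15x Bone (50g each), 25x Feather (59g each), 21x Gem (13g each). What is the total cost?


Cost breakdown:
  Bone: 15 * 50 = 750
  Feather: 25 * 59 = 1475
  Gem: 21 * 13 = 273
Total = 750 + 1475 + 273 = 2498

2498 gold


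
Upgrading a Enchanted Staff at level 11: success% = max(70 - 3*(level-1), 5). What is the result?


raw_rate = 70 - 3 * (11 - 1)
= 70 - 3 * 10
= 70 - 30
= 40
Apply floor: max(40, 5) = 40%

40%


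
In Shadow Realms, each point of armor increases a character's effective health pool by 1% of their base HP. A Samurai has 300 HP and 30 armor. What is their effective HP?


EHP = 300 * (1 + 30/100)
= 300 * (1 + 0.3)
= 300 * 1.3
= 390.0

390.0 EHP


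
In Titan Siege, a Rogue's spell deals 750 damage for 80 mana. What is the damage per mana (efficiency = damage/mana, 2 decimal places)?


Efficiency = damage / mana
= 750 / 80
= 9.38

9.38 dmg/mana


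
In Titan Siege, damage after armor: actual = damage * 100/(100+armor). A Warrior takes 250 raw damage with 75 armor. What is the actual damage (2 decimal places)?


actual = 250 * 100 / (100 + 75)
= 250 * 100 / 175
= 25000 / 175
= 142.86

142.86 damage


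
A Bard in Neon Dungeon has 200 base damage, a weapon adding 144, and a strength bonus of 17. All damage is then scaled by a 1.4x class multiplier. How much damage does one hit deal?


Sum base + weapon + str = 200 + 144 + 17 = 361
Multiply by 1.4:
361 * 1.4 = 505.4

505.4 damage


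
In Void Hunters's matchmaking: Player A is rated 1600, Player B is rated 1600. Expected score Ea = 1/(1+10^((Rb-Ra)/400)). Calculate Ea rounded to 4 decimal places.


Elo expected score: Ea = 1/(1 + 10^((Rb-Ra)/400))
Rb - Ra = 1600 - 1600 = 0
(Rb-Ra)/400 = 0/400 = 0.0
10^0.0 = 1.0
Ea = 1/(1 + 1.0) = 1/2.0 = 0.5000

0.5000


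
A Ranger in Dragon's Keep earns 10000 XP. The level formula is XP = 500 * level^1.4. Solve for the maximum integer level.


XP = 500 * level^1.4, so level = (XP / 500)^(1/1.4)
= (10000 / 500)^(1/1.4)
= 20.0^0.7143
= 8.4978
Floor: level = 8

level 8


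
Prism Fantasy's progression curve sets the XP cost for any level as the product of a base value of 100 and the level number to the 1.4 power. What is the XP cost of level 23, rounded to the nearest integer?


XP = 100 * level^1.4
Substitute level = 23:
XP = 100 * 23^1.4
= 100 * 80.6156
= 8062

8062 XP


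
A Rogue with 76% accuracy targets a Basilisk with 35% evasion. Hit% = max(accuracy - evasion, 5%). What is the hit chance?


accuracy - evasion = 76 - 35 = 41
Apply floor: max(41, 5) = 41
Hit chance = 41%

41%


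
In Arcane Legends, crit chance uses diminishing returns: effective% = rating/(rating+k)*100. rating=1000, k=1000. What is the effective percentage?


effective% = rating / (rating + k) * 100
= 1000 / (1000 + 1000) * 100
= 1000 / 2000 * 100
= 0.5 * 100
= 50.00%

50.00%


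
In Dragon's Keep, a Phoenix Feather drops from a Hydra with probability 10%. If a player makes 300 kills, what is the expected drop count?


Expected drops = kills * (drop_rate / 100)
= 300 * (10 / 100)
= 300 * 0.1
= 30.0

30.0 drops


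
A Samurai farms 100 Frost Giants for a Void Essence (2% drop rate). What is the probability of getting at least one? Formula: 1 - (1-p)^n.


P(at least one) = 1 - P(none) = 1 - (1-p)^n
p = 2/100 = 0.02
1 - p = 0.98
(1 - p)^100 = 0.98^100 = 0.132620
P(at least one) = 1 - 0.132620 = 0.8674

0.8674


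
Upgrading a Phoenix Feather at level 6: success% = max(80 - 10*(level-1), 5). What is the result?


raw_rate = 80 - 10 * (6 - 1)
= 80 - 10 * 5
= 80 - 50
= 30
Apply floor: max(30, 5) = 30%

30%


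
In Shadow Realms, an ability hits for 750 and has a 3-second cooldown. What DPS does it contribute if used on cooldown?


DPS = damage / cooldown
= 750 / 3
= 250.00

250.00 DPS


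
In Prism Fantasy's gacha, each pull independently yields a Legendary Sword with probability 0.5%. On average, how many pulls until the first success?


Expected pulls for a geometric distribution = 1/p = 100 / rate%
= 100 / 0.5
= 200.0

200.0 pulls


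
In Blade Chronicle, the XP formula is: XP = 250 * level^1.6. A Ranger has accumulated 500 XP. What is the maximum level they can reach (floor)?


XP = 250 * level^1.6, so level = (XP / 250)^(1/1.6)
= (500 / 250)^(1/1.6)
= 2.0^0.625
= 1.5422
Floor: level = 1

level 1


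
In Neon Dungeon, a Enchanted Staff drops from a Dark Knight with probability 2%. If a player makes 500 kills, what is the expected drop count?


Expected drops = kills * (drop_rate / 100)
= 500 * (2 / 100)
= 500 * 0.02
= 10.0

10.0 drops


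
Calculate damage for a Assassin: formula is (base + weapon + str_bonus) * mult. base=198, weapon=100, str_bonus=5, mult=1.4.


Sum base + weapon + str = 198 + 100 + 5 = 303
Multiply by 1.4:
303 * 1.4 = 424.2

424.2 damage


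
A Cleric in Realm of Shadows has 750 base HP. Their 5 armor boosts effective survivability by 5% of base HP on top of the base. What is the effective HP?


EHP = 750 * (1 + 5/100)
= 750 * (1 + 0.05)
= 750 * 1.05
= 787.5

787.5 EHP


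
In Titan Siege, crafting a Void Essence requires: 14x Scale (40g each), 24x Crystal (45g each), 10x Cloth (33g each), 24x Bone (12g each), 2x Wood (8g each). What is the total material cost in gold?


Cost breakdown:
  Scale: 14 * 40 = 560
  Crystal: 24 * 45 = 1080
  Cloth: 10 * 33 = 330
  Bone: 24 * 12 = 288
  Wood: 2 * 8 = 16
Total = 560 + 1080 + 330 + 288 + 16 = 2274

2274 gold


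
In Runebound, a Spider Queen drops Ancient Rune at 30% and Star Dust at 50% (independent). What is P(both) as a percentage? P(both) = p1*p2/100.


For independent events, P(both) = P(A) * P(B)
= 30% * 50%
= 1500 / 100 %
= 15.0%

15.0%


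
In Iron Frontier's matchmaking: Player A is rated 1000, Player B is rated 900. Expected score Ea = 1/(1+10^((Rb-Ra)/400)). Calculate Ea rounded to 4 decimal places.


Elo expected score: Ea = 1/(1 + 10^((Rb-Ra)/400))
Rb - Ra = 900 - 1000 = -100
(Rb-Ra)/400 = -100/400 = -0.25
10^-0.25 = 0.562341
Ea = 1/(1 + 0.562341) = 1/1.562341 = 0.6401

0.6401


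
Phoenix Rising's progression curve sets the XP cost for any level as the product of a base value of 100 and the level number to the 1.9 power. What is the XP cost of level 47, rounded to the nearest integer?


XP = 100 * level^1.9
Substitute level = 47:
XP = 100 * 47^1.9
= 100 * 1503.0933
= 150309

150309 XP


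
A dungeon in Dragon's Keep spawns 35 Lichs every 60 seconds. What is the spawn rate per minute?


Spawns per minute = count * (60 / interval)
= 35 * (60 / 60)
= 35 * 1.0
= 35.0

35.0 per minute


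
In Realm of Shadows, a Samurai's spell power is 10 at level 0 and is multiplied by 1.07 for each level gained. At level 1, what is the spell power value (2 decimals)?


value = base * growth^level
= 10 * 1.07^1
= 10 * 1.07
= 10.70

10.70 spell power


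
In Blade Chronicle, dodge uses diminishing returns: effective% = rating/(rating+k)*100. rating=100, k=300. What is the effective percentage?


effective% = rating / (rating + k) * 100
= 100 / (100 + 300) * 100
= 100 / 400 * 100
= 0.25 * 100
= 25.00%

25.00%


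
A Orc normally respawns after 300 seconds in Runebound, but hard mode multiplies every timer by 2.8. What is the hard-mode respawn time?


Respawn time = base * multiplier
= 300 * 2.8
= 840.0 seconds

840.0 seconds


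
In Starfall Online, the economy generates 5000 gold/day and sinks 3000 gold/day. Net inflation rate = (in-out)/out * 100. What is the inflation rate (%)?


Net gold = 5000 - 3000 = 2000
Inflation rate = net / sunk * 100 = 2000 / 3000 * 100
= 0.666667 * 100
= 66.67%

66.67%


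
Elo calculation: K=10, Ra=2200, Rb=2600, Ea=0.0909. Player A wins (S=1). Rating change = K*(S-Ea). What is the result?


Elo update: delta = K * (S - Ea), where S = 1 (wins)
S - Ea = 1 - 0.0909 = 0.9091
Rating change = 10 * 0.9091
= 9.09

9.09 rating points


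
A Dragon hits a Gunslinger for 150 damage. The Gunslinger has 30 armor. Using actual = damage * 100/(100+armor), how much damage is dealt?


actual = 150 * 100 / (100 + 30)
= 150 * 100 / 130
= 15000 / 130
= 115.38

115.38 damage


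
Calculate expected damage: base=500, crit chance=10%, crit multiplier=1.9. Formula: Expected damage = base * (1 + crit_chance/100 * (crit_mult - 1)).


E[dmg] = base * (1 + crit_chance * (crit_mult - 1))
cc as decimal = 10/100 = 0.1
cm - 1 = 1.9 - 1 = 0.9
Bonus factor = 0.1 * 0.9 = 0.09
Total multiplier = 1 + 0.09 = 1.09
Expected damage = 500 * 1.09 = 545.00

545.00 damage


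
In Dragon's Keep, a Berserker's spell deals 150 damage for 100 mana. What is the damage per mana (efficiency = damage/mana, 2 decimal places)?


Efficiency = damage / mana
= 150 / 100
= 1.50

1.50 dmg/mana


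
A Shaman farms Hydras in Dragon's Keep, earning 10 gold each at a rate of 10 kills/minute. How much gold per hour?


Gold per minute = 10 * 10 = 100
Gold per hour = 100 * 60 = 6000

6000 gold/hour


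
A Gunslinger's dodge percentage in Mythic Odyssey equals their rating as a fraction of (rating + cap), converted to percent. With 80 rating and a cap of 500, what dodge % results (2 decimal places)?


dodge% = 80 / (80 + 500) * 100
= 80 / 580 * 100
= 0.137931 * 100
= 13.79%

13.79%


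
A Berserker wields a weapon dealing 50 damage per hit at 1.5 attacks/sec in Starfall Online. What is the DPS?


DPS = damage * attack_speed
= 50 * 1.5
= 75.0

75.0 DPS


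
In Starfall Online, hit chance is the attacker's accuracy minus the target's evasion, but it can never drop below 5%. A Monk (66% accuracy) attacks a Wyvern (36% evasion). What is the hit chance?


accuracy - evasion = 66 - 36 = 30
Apply floor: max(30, 5) = 30
Hit chance = 30%

30%


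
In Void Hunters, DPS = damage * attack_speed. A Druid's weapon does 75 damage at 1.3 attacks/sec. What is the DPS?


DPS = damage * attack_speed
= 75 * 1.3
= 97.5

97.5 DPS


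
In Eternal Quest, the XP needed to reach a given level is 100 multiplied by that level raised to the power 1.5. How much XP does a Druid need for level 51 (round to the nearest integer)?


XP = 100 * level^1.5
Substitute level = 51:
XP = 100 * 51^1.5
= 100 * 364.2128
= 36421

36421 XP


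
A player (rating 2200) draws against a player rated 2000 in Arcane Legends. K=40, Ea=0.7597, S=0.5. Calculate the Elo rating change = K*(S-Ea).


Elo update: delta = K * (S - Ea), where S = 0.5 (draws)
S - Ea = 0.5 - 0.7597 = -0.2597
Rating change = 40 * -0.2597
= -10.39

-10.39 rating points


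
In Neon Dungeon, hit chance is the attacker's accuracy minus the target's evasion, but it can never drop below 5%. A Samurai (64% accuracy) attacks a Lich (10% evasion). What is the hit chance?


accuracy - evasion = 64 - 10 = 54
Apply floor: max(54, 5) = 54
Hit chance = 54%

54%


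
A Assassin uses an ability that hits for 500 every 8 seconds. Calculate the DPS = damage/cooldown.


DPS = damage / cooldown
= 500 / 8
= 62.50

62.50 DPS


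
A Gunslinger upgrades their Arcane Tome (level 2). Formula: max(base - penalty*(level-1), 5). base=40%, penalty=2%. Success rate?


raw_rate = 40 - 2 * (2 - 1)
= 40 - 2 * 1
= 40 - 2
= 38
Apply floor: max(38, 5) = 38%

38%


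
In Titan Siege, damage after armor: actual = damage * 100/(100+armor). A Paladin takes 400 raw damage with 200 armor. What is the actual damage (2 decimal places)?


actual = 400 * 100 / (100 + 200)
= 400 * 100 / 300
= 40000 / 300
= 133.33

133.33 damage


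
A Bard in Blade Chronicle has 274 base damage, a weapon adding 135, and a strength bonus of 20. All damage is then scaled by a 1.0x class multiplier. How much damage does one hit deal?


Sum base + weapon + str = 274 + 135 + 20 = 429
Multiply by 1.0:
429 * 1.0 = 429.0

429.0 damage


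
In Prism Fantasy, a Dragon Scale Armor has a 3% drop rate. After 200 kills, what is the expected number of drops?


Expected drops = kills * (drop_rate / 100)
= 200 * (3 / 100)
= 200 * 0.03
= 6.0

6.0 drops


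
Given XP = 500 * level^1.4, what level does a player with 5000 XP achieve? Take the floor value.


XP = 500 * level^1.4, so level = (XP / 500)^(1/1.4)
= (5000 / 500)^(1/1.4)
= 10.0^0.7143
= 5.1795
Floor: level = 5

level 5


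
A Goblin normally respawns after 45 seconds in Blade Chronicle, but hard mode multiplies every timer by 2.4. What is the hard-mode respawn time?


Respawn time = base * multiplier
= 45 * 2.4
= 108.0 seconds

108.0 seconds


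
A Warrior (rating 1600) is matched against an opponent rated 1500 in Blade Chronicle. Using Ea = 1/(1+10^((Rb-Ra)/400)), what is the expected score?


Elo expected score: Ea = 1/(1 + 10^((Rb-Ra)/400))
Rb - Ra = 1500 - 1600 = -100
(Rb-Ra)/400 = -100/400 = -0.25
10^-0.25 = 0.562341
Ea = 1/(1 + 0.562341) = 1/1.562341 = 0.6401

0.6401


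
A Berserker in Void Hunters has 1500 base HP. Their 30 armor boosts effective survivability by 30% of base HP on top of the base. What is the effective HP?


EHP = 1500 * (1 + 30/100)
= 1500 * (1 + 0.3)
= 1500 * 1.3
= 1950.0

1950.0 EHP


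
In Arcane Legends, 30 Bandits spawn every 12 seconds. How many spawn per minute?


Spawns per minute = count * (60 / interval)
= 30 * (60 / 12)
= 30 * 5.0
= 150.0

150.0 per minute


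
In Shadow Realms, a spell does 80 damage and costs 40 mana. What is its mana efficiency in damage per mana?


Efficiency = damage / mana
= 80 / 40
= 2.00

2.00 dmg/mana


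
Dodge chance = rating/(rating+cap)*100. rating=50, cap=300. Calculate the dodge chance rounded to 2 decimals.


dodge% = 50 / (50 + 300) * 100
= 50 / 350 * 100
= 0.142857 * 100
= 14.29%

14.29%


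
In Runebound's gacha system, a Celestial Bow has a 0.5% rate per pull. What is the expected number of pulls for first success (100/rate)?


Expected pulls for a geometric distribution = 1/p = 100 / rate%
= 100 / 0.5
= 200.0

200.0 pulls


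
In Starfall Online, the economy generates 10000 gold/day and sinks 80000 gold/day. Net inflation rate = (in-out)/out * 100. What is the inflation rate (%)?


Net gold = 10000 - 80000 = -70000
Inflation rate = net / sunk * 100 = -70000 / 80000 * 100
= -0.875 * 100
= -87.50%

-87.50%


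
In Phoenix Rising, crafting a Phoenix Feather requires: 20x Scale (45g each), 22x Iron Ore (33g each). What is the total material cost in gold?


Cost breakdown:
  Scale: 20 * 45 = 900
  Iron Ore: 22 * 33 = 726
Total = 900 + 726 = 1626

1626 gold


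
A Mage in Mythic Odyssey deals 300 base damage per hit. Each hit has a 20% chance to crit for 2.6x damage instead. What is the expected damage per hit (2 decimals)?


E[dmg] = base * (1 + crit_chance * (crit_mult - 1))
cc as decimal = 20/100 = 0.2
cm - 1 = 2.6 - 1 = 1.6
Bonus factor = 0.2 * 1.6 = 0.32
Total multiplier = 1 + 0.32 = 1.32
Expected damage = 300 * 1.32 = 396.00

396.00 damage


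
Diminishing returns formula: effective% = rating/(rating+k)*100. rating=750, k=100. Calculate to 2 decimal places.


effective% = rating / (rating + k) * 100
= 750 / (750 + 100) * 100
= 750 / 850 * 100
= 0.882353 * 100
= 88.24%

88.24%


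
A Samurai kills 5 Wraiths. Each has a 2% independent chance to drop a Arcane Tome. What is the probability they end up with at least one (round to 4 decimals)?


P(at least one) = 1 - P(none) = 1 - (1-p)^n
p = 2/100 = 0.02
1 - p = 0.98
(1 - p)^5 = 0.98^5 = 0.903921
P(at least one) = 1 - 0.903921 = 0.0961

0.0961


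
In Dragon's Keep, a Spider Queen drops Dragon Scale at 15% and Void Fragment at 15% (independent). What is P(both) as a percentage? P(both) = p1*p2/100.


For independent events, P(both) = P(A) * P(B)
= 15% * 15%
= 225 / 100 %
= 2.25%

2.25%


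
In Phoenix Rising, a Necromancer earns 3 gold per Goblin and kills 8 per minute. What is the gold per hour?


Gold per minute = 3 * 8 = 24
Gold per hour = 24 * 60 = 1440

1440 gold/hour


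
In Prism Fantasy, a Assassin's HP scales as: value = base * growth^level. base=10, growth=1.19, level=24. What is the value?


value = base * growth^level
= 10 * 1.19^24
= 10 * 65.031994
= 650.32

650.32 HP


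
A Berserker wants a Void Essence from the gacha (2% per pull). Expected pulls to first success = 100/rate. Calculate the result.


Expected pulls for a geometric distribution = 1/p = 100 / rate%
= 100 / 2
= 50.0

50.0 pulls


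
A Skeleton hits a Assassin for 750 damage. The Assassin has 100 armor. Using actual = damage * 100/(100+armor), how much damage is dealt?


actual = 750 * 100 / (100 + 100)
= 750 * 100 / 200
= 75000 / 200
= 375.00

375.00 damage


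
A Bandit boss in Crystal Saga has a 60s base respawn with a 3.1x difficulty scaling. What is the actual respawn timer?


Respawn time = base * multiplier
= 60 * 3.1
= 186.0 seconds

186.0 seconds


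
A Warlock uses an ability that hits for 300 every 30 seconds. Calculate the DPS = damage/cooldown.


DPS = damage / cooldown
= 300 / 30
= 10.00

10.00 DPS


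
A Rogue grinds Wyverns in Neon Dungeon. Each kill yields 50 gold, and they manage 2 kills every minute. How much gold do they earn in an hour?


Gold per minute = 50 * 2 = 100
Gold per hour = 100 * 60 = 6000

6000 gold/hour


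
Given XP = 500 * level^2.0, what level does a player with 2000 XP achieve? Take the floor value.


XP = 500 * level^2.0, so level = (XP / 500)^(1/2.0)
= (2000 / 500)^(1/2.0)
= 4.0^0.5
= 2.0
Floor: level = 2

level 2


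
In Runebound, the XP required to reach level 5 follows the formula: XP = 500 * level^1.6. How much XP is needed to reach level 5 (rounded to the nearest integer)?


XP = 500 * level^1.6
Substitute level = 5:
XP = 500 * 5^1.6
= 500 * 13.1326
= 6566

6566 XP


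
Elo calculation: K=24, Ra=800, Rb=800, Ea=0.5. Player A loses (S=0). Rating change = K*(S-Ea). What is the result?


Elo update: delta = K * (S - Ea), where S = 0 (loses)
S - Ea = 0 - 0.5 = -0.5
Rating change = 24 * -0.5
= -12.00

-12.00 rating points


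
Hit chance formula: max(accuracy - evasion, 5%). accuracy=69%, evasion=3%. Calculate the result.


accuracy - evasion = 69 - 3 = 66
Apply floor: max(66, 5) = 66
Hit chance = 66%

66%


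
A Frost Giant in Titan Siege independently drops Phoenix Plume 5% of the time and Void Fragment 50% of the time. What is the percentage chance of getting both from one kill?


For independent events, P(both) = P(A) * P(B)
= 5% * 50%
= 250 / 100 %
= 2.5%

2.5%


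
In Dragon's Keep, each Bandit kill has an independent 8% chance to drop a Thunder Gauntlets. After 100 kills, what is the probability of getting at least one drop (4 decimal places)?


P(at least one) = 1 - P(none) = 1 - (1-p)^n
p = 8/100 = 0.08
1 - p = 0.92
(1 - p)^100 = 0.92^100 = 0.000239
P(at least one) = 1 - 0.000239 = 0.9998

0.9998


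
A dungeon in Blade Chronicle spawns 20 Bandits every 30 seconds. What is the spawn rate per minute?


Spawns per minute = count * (60 / interval)
= 20 * (60 / 30)
= 20 * 2.0
= 40.0

40.0 per minute


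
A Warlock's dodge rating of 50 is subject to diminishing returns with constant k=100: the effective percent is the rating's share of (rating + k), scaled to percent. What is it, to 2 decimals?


effective% = rating / (rating + k) * 100
= 50 / (50 + 100) * 100
= 50 / 150 * 100
= 0.333333 * 100
= 33.33%

33.33%


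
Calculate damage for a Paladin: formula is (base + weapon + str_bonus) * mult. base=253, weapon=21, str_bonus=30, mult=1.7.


Sum base + weapon + str = 253 + 21 + 30 = 304
Multiply by 1.7:
304 * 1.7 = 516.8

516.8 damage


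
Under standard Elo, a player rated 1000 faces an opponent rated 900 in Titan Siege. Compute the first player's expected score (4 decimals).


Elo expected score: Ea = 1/(1 + 10^((Rb-Ra)/400))
Rb - Ra = 900 - 1000 = -100
(Rb-Ra)/400 = -100/400 = -0.25
10^-0.25 = 0.562341
Ea = 1/(1 + 0.562341) = 1/1.562341 = 0.6401

0.6401


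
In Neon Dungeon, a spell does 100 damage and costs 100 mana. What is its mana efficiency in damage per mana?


Efficiency = damage / mana
= 100 / 100
= 1.00

1.00 dmg/mana


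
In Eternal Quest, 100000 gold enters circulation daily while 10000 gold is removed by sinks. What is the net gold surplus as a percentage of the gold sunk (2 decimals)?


Net gold = 100000 - 10000 = 90000
Inflation rate = net / sunk * 100 = 90000 / 10000 * 100
= 9.0 * 100
= 900.00%

900.00%


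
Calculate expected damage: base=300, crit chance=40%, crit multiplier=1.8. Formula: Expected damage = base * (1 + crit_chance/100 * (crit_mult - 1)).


E[dmg] = base * (1 + crit_chance * (crit_mult - 1))
cc as decimal = 40/100 = 0.4
cm - 1 = 1.8 - 1 = 0.8
Bonus factor = 0.4 * 0.8 = 0.32
Total multiplier = 1 + 0.32 = 1.32
Expected damage = 300 * 1.32 = 396.00

396.00 damage


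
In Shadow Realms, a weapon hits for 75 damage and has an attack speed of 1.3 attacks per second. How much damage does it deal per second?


DPS = damage * attack_speed
= 75 * 1.3
= 97.5

97.5 DPS


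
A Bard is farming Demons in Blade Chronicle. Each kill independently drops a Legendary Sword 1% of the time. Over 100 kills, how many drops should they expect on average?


Expected drops = kills * (drop_rate / 100)
= 100 * (1 / 100)
= 100 * 0.01
= 1.0

1.0 drops


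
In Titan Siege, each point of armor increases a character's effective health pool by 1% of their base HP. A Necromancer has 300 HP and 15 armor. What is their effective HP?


EHP = 300 * (1 + 15/100)
= 300 * (1 + 0.15)
= 300 * 1.15
= 345.0

345.0 EHP


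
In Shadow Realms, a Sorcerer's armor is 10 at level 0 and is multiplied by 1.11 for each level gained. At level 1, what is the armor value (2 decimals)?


value = base * growth^level
= 10 * 1.11^1
= 10 * 1.11
= 11.10

11.10 armor


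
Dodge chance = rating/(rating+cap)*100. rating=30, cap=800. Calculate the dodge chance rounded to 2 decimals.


dodge% = 30 / (30 + 800) * 100
= 30 / 830 * 100
= 0.036145 * 100
= 3.61%

3.61%


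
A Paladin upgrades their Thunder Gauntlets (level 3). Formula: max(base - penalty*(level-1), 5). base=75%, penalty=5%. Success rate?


raw_rate = 75 - 5 * (3 - 1)
= 75 - 5 * 2
= 75 - 10
= 65
Apply floor: max(65, 5) = 65%

65%


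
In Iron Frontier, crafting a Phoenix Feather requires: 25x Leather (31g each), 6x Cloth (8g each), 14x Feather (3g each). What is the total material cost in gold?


Cost breakdown:
  Leather: 25 * 31 = 775
  Cloth: 6 * 8 = 48
  Feather: 14 * 3 = 42
Total = 775 + 48 + 42 = 865

865 gold


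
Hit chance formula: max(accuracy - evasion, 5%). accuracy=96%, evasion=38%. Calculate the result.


accuracy - evasion = 96 - 38 = 58
Apply floor: max(58, 5) = 58
Hit chance = 58%

58%


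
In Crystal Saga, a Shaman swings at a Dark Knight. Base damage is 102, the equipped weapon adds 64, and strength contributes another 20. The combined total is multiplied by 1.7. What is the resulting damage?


Sum base + weapon + str = 102 + 64 + 20 = 186
Multiply by 1.7:
186 * 1.7 = 316.2

316.2 damage


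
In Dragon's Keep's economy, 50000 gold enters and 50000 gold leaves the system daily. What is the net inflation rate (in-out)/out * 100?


Net gold = 50000 - 50000 = 0
Inflation rate = net / sunk * 100 = 0 / 50000 * 100
= 0.0 * 100
= 0.00%

0.00%


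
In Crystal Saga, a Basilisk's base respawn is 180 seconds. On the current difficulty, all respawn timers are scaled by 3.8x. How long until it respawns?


Respawn time = base * multiplier
= 180 * 3.8
= 684.0 seconds

684.0 seconds


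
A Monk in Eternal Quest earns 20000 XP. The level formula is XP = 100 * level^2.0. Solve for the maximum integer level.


XP = 100 * level^2.0, so level = (XP / 100)^(1/2.0)
= (20000 / 100)^(1/2.0)
= 200.0^0.5
= 14.1421
Floor: level = 14

level 14


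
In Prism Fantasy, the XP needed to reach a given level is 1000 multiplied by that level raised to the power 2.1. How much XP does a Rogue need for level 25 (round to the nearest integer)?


XP = 1000 * level^2.1
Substitute level = 25:
XP = 1000 * 25^2.1
= 1000 * 862.331
= 862331

862331 XP


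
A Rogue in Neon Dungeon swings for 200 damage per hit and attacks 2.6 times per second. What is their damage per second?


DPS = damage * attack_speed
= 200 * 2.6
= 520.0

520.0 DPS


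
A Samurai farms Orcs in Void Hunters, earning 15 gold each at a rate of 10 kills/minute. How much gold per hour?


Gold per minute = 15 * 10 = 150
Gold per hour = 150 * 60 = 9000

9000 gold/hour


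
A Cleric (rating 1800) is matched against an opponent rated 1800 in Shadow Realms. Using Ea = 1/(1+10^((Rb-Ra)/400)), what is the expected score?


Elo expected score: Ea = 1/(1 + 10^((Rb-Ra)/400))
Rb - Ra = 1800 - 1800 = 0
(Rb-Ra)/400 = 0/400 = 0.0
10^0.0 = 1.0
Ea = 1/(1 + 1.0) = 1/2.0 = 0.5000

0.5000


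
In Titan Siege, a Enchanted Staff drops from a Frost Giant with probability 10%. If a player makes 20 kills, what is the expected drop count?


Expected drops = kills * (drop_rate / 100)
= 20 * (10 / 100)
= 20 * 0.1
= 2.0

2.0 drops


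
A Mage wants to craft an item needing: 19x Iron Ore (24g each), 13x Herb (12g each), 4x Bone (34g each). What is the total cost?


Cost breakdown:
  Iron Ore: 19 * 24 = 456
  Herb: 13 * 12 = 156
  Bone: 4 * 34 = 136
Total = 456 + 156 + 136 = 748

748 gold


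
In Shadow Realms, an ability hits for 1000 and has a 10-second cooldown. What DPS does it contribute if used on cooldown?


DPS = damage / cooldown
= 1000 / 10
= 100.00

100.00 DPS


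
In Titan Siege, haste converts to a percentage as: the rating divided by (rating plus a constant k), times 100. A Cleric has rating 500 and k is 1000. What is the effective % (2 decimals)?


effective% = rating / (rating + k) * 100
= 500 / (500 + 1000) * 100
= 500 / 1500 * 100
= 0.333333 * 100
= 33.33%

33.33%


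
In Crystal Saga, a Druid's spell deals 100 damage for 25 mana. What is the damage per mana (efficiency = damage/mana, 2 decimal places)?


Efficiency = damage / mana
= 100 / 25
= 4.00

4.00 dmg/mana


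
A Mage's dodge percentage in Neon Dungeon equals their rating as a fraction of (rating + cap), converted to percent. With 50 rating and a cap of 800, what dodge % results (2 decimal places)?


dodge% = 50 / (50 + 800) * 100
= 50 / 850 * 100
= 0.058824 * 100
= 5.88%

5.88%


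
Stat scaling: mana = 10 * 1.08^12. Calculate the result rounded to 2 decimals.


value = base * growth^level
= 10 * 1.08^12
= 10 * 2.51817
= 25.18

25.18 mana


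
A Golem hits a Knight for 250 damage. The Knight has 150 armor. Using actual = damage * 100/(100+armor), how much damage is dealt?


actual = 250 * 100 / (100 + 150)
= 250 * 100 / 250
= 25000 / 250
= 100.00

100.00 damage


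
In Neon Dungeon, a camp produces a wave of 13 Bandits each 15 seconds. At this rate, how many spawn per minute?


Spawns per minute = count * (60 / interval)
= 13 * (60 / 15)
= 13 * 4.0
= 52.0

52.0 per minute


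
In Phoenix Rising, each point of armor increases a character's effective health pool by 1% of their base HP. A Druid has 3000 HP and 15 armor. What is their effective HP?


EHP = 3000 * (1 + 15/100)
= 3000 * (1 + 0.15)
= 3000 * 1.15
= 3450.0

3450.0 EHP


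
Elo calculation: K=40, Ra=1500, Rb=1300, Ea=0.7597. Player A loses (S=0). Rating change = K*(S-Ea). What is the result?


Elo update: delta = K * (S - Ea), where S = 0 (loses)
S - Ea = 0 - 0.7597 = -0.7597
Rating change = 40 * -0.7597
= -30.39

-30.39 rating points


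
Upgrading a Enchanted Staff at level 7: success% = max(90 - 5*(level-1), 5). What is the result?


raw_rate = 90 - 5 * (7 - 1)
= 90 - 5 * 6
= 90 - 30
= 60
Apply floor: max(60, 5) = 60%

60%


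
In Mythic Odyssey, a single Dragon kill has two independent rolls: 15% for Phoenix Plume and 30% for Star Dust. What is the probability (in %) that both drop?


For independent events, P(both) = P(A) * P(B)
= 15% * 30%
= 450 / 100 %
= 4.5%

4.5%


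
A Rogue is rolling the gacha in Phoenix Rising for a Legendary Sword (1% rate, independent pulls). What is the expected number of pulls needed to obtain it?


Expected pulls for a geometric distribution = 1/p = 100 / rate%
= 100 / 1
= 100.0

100.0 pulls


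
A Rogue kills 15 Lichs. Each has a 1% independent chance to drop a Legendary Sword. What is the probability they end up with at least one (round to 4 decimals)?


P(at least one) = 1 - P(none) = 1 - (1-p)^n
p = 1/100 = 0.01
1 - p = 0.99
(1 - p)^15 = 0.99^15 = 0.860058
P(at least one) = 1 - 0.860058 = 0.1399

0.1399


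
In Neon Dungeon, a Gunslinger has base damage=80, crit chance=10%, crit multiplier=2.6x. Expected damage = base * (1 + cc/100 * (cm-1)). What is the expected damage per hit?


E[dmg] = base * (1 + crit_chance * (crit_mult - 1))
cc as decimal = 10/100 = 0.1
cm - 1 = 2.6 - 1 = 1.6
Bonus factor = 0.1 * 1.6 = 0.16
Total multiplier = 1 + 0.16 = 1.16
Expected damage = 80 * 1.16 = 92.80

92.80 damage


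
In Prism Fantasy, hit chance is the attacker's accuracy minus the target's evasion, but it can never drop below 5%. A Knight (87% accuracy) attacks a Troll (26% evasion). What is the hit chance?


accuracy - evasion = 87 - 26 = 61
Apply floor: max(61, 5) = 61
Hit chance = 61%

61%


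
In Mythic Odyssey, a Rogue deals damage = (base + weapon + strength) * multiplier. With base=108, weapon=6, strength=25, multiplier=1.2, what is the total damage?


Sum base + weapon + str = 108 + 6 + 25 = 139
Multiply by 1.2:
139 * 1.2 = 166.8

166.8 damage


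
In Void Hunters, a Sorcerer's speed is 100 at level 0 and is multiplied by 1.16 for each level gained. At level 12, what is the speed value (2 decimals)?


value = base * growth^level
= 100 * 1.16^12
= 100 * 5.936027
= 593.60

593.60 speed


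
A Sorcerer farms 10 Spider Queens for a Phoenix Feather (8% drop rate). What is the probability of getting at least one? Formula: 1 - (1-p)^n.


P(at least one) = 1 - P(none) = 1 - (1-p)^n
p = 8/100 = 0.08
1 - p = 0.92
(1 - p)^10 = 0.92^10 = 0.434388
P(at least one) = 1 - 0.434388 = 0.5656

0.5656


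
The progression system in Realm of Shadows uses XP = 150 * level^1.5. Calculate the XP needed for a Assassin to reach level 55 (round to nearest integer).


XP = 150 * level^1.5
Substitute level = 55:
XP = 150 * 55^1.5
= 150 * 407.8909
= 61184

61184 XP


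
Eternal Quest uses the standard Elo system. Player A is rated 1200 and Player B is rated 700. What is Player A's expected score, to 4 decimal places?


Elo expected score: Ea = 1/(1 + 10^((Rb-Ra)/400))
Rb - Ra = 700 - 1200 = -500
(Rb-Ra)/400 = -500/400 = -1.25
10^-1.25 = 0.056234
Ea = 1/(1 + 0.056234) = 1/1.056234 = 0.9468

0.9468


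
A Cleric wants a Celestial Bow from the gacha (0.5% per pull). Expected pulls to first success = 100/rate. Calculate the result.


Expected pulls for a geometric distribution = 1/p = 100 / rate%
= 100 / 0.5
= 200.0

200.0 pulls


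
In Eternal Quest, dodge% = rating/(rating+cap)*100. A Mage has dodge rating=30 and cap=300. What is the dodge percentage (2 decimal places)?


dodge% = 30 / (30 + 300) * 100
= 30 / 330 * 100
= 0.090909 * 100
= 9.09%

9.09%


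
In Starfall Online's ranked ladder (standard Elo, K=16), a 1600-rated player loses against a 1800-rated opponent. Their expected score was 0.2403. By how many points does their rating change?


Elo update: delta = K * (S - Ea), where S = 0 (loses)
S - Ea = 0 - 0.2403 = -0.2403
Rating change = 16 * -0.2403
= -3.84

-3.84 rating points


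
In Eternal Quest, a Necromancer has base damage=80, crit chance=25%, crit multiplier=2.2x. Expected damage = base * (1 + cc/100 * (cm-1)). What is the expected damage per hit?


E[dmg] = base * (1 + crit_chance * (crit_mult - 1))
cc as decimal = 25/100 = 0.25
cm - 1 = 2.2 - 1 = 1.2
Bonus factor = 0.25 * 1.2 = 0.3
Total multiplier = 1 + 0.3 = 1.3
Expected damage = 80 * 1.3 = 104.00

104.00 damage


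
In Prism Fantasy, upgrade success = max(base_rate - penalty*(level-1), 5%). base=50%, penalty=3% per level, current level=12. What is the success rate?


raw_rate = 50 - 3 * (12 - 1)
= 50 - 3 * 11
= 50 - 33
= 17
Apply floor: max(17, 5) = 17%

17%


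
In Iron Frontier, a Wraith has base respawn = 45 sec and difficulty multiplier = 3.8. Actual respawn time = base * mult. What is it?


Respawn time = base * multiplier
= 45 * 3.8
= 171.0 seconds

171.0 seconds


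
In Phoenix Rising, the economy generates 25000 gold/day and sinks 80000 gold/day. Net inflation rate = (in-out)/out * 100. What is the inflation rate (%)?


Net gold = 25000 - 80000 = -55000
Inflation rate = net / sunk * 100 = -55000 / 80000 * 100
= -0.6875 * 100
= -68.75%

-68.75%


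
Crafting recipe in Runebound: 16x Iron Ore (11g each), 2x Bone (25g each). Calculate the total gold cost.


Cost breakdown:
  Iron Ore: 16 * 11 = 176
  Bone: 2 * 25 = 50
Total = 176 + 50 = 226

226 gold


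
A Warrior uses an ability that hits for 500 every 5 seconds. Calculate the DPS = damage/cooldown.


DPS = damage / cooldown
= 500 / 5
= 100.00

100.00 DPS


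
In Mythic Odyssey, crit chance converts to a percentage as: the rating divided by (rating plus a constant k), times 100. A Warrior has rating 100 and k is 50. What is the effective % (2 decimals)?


effective% = rating / (rating + k) * 100
= 100 / (100 + 50) * 100
= 100 / 150 * 100
= 0.666667 * 100
= 66.67%

66.67%


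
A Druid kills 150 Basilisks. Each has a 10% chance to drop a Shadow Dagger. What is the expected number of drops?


Expected drops = kills * (drop_rate / 100)
= 150 * (10 / 100)
= 150 * 0.1
= 15.0

15.0 drops


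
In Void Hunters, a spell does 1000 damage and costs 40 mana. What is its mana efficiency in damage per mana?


Efficiency = damage / mana
= 1000 / 40
= 25.00

25.00 dmg/mana


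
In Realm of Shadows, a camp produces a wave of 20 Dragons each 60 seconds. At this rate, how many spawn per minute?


Spawns per minute = count * (60 / interval)
= 20 * (60 / 60)
= 20 * 1.0
= 20.0

20.0 per minute


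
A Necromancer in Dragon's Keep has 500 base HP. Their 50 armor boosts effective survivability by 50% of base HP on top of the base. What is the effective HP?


EHP = 500 * (1 + 50/100)
= 500 * (1 + 0.5)
= 500 * 1.5
= 750.0

750.0 EHP


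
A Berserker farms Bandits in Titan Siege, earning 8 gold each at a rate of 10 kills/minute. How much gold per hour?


Gold per minute = 8 * 10 = 80
Gold per hour = 80 * 60 = 4800

4800 gold/hour


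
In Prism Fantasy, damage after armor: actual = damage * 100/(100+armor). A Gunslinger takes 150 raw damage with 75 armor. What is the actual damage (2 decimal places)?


actual = 150 * 100 / (100 + 75)
= 150 * 100 / 175
= 15000 / 175
= 85.71

85.71 damage


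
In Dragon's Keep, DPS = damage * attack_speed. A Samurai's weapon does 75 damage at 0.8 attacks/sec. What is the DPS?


DPS = damage * attack_speed
= 75 * 0.8
= 60.0

60.0 DPS


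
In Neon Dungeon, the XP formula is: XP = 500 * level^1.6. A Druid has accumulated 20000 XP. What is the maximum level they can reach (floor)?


XP = 500 * level^1.6, so level = (XP / 500)^(1/1.6)
= (20000 / 500)^(1/1.6)
= 40.0^0.625
= 10.0297
Floor: level = 10

level 10


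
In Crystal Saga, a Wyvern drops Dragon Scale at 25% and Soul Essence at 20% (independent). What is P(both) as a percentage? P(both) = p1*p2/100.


For independent events, P(both) = P(A) * P(B)
= 25% * 20%
= 500 / 100 %
= 5.0%

5.0%


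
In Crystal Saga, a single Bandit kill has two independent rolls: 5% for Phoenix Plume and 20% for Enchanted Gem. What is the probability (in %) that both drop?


For independent events, P(both) = P(A) * P(B)
= 5% * 20%
= 100 / 100 %
= 1.0%

1.0%


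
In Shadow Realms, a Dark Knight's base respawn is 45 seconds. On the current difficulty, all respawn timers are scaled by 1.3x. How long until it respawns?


Respawn time = base * multiplier
= 45 * 1.3
= 58.5 seconds

58.5 seconds


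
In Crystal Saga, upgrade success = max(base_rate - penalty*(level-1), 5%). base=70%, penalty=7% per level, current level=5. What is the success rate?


raw_rate = 70 - 7 * (5 - 1)
= 70 - 7 * 4
= 70 - 28
= 42
Apply floor: max(42, 5) = 42%

42%


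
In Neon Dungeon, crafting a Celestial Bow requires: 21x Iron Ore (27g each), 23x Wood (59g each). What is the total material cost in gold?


Cost breakdown:
  Iron Ore: 21 * 27 = 567
  Wood: 23 * 59 = 1357
Total = 567 + 1357 = 1924

1924 gold


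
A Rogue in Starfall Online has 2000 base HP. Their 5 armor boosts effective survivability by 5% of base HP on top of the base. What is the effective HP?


EHP = 2000 * (1 + 5/100)
= 2000 * (1 + 0.05)
= 2000 * 1.05
= 2100.0

2100.0 EHP


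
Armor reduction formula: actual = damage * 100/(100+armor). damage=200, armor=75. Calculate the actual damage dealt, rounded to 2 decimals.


actual = 200 * 100 / (100 + 75)
= 200 * 100 / 175
= 20000 / 175
= 114.29

114.29 damage


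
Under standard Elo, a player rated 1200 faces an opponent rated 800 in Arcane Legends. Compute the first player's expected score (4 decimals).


Elo expected score: Ea = 1/(1 + 10^((Rb-Ra)/400))
Rb - Ra = 800 - 1200 = -400
(Rb-Ra)/400 = -400/400 = -1.0
10^-1.0 = 0.1
Ea = 1/(1 + 0.1) = 1/1.1 = 0.9091

0.9091


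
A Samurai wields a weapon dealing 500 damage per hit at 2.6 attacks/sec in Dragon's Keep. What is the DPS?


DPS = damage * attack_speed
= 500 * 2.6
= 1300.0

1300.0 DPS


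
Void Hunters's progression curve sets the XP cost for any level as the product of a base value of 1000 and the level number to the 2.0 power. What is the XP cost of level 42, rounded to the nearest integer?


XP = 1000 * level^2.0
Substitute level = 42:
XP = 1000 * 42^2.0
= 1000 * 1764.0
= 1764000

1764000 XP


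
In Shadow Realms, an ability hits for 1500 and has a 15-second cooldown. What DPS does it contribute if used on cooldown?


DPS = damage / cooldown
= 1500 / 15
= 100.00

100.00 DPS


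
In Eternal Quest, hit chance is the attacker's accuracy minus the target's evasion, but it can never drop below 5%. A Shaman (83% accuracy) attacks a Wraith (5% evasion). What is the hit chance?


accuracy - evasion = 83 - 5 = 78
Apply floor: max(78, 5) = 78
Hit chance = 78%

78%


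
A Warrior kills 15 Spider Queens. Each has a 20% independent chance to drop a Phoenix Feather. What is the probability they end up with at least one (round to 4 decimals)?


P(at least one) = 1 - P(none) = 1 - (1-p)^n
p = 20/100 = 0.2
1 - p = 0.8
(1 - p)^15 = 0.8^15 = 0.035184
P(at least one) = 1 - 0.035184 = 0.9648

0.9648


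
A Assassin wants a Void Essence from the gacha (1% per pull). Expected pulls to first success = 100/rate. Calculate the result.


Expected pulls for a geometric distribution = 1/p = 100 / rate%
= 100 / 1
= 100.0

100.0 pulls
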